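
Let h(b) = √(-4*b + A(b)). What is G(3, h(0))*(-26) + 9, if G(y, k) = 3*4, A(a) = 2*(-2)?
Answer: -303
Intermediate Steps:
A(a) = -4
h(b) = √(-4 - 4*b) (h(b) = √(-4*b - 4) = √(-4 - 4*b))
G(y, k) = 12
G(3, h(0))*(-26) + 9 = 12*(-26) + 9 = -312 + 9 = -303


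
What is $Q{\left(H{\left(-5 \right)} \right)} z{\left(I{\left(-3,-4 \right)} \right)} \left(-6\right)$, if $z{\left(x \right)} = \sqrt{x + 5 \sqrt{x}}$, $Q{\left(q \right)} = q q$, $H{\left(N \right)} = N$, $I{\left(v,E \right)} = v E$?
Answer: $- 150 \sqrt{12 + 10 \sqrt{3}} \approx -812.23$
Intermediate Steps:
$I{\left(v,E \right)} = E v$
$Q{\left(q \right)} = q^{2}$
$Q{\left(H{\left(-5 \right)} \right)} z{\left(I{\left(-3,-4 \right)} \right)} \left(-6\right) = \left(-5\right)^{2} \sqrt{\left(-4\right) \left(-3\right) + 5 \sqrt{\left(-4\right) \left(-3\right)}} \left(-6\right) = 25 \sqrt{12 + 5 \sqrt{12}} \left(-6\right) = 25 \sqrt{12 + 5 \cdot 2 \sqrt{3}} \left(-6\right) = 25 \sqrt{12 + 10 \sqrt{3}} \left(-6\right) = - 150 \sqrt{12 + 10 \sqrt{3}}$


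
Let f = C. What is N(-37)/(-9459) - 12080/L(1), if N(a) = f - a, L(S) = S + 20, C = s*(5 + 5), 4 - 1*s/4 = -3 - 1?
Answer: -12696913/22071 ≈ -575.28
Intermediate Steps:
s = 32 (s = 16 - 4*(-3 - 1) = 16 - 4*(-4) = 16 + 16 = 32)
C = 320 (C = 32*(5 + 5) = 32*10 = 320)
f = 320
L(S) = 20 + S
N(a) = 320 - a
N(-37)/(-9459) - 12080/L(1) = (320 - 1*(-37))/(-9459) - 12080/(20 + 1) = (320 + 37)*(-1/9459) - 12080/21 = 357*(-1/9459) - 12080*1/21 = -119/3153 - 12080/21 = -12696913/22071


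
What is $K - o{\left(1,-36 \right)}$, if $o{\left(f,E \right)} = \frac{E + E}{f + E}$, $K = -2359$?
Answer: $- \frac{82637}{35} \approx -2361.1$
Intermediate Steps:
$o{\left(f,E \right)} = \frac{2 E}{E + f}$
$K - o{\left(1,-36 \right)} = -2359 - 2 \left(-36\right) \frac{1}{-36 + 1} = -2359 - 2 \left(-36\right) \frac{1}{-35} = -2359 - 2 \left(-36\right) \left(- \frac{1}{35}\right) = -2359 - \frac{72}{35} = - \frac{82637}{35}$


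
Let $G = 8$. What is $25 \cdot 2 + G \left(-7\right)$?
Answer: $-6$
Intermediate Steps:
$25 \cdot 2 + G \left(-7\right) = 25 \cdot 2 + 8 \left(-7\right) = 50 - 56 = -6$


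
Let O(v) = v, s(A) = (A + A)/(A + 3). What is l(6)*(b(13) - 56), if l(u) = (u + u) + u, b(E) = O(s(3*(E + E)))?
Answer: -2920/3 ≈ -973.33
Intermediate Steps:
s(A) = 2*A/(3 + A) (s(A) = (2*A)/(3 + A) = 2*A/(3 + A))
b(E) = 12*E/(3 + 6*E) (b(E) = 2*(3*(E + E))/(3 + 3*(E + E)) = 2*(3*(2*E))/(3 + 3*(2*E)) = 2*(6*E)/(3 + 6*E) = 12*E/(3 + 6*E))
l(u) = 3*u (l(u) = 2*u + u = 3*u)
l(6)*(b(13) - 56) = (3*6)*(4*13/(1 + 2*13) - 56) = 18*(4*13/(1 + 26) - 56) = 18*(4*13/27 - 56) = 18*(4*13*(1/27) - 56) = 18*(52/27 - 56) = 18*(-1460/27) = -2920/3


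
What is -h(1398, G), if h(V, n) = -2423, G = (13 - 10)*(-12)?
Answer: 2423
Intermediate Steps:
G = -36 (G = 3*(-12) = -36)
-h(1398, G) = -1*(-2423) = 2423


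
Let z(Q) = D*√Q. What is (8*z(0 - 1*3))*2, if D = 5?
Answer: 80*I*√3 ≈ 138.56*I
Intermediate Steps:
z(Q) = 5*√Q
(8*z(0 - 1*3))*2 = (8*(5*√(0 - 1*3)))*2 = (8*(5*√(0 - 3)))*2 = (8*(5*√(-3)))*2 = (8*(5*(I*√3)))*2 = (8*(5*I*√3))*2 = (40*I*√3)*2 = 80*I*√3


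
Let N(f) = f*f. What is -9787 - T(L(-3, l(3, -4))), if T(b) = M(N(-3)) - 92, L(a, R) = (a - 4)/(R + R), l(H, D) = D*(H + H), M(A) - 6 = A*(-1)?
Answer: -9692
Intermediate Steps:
N(f) = f**2
M(A) = 6 - A (M(A) = 6 + A*(-1) = 6 - A)
l(H, D) = 2*D*H (l(H, D) = D*(2*H) = 2*D*H)
L(a, R) = (-4 + a)/(2*R) (L(a, R) = (-4 + a)/((2*R)) = (-4 + a)*(1/(2*R)) = (-4 + a)/(2*R))
T(b) = -95 (T(b) = (6 - 1*(-3)**2) - 92 = (6 - 1*9) - 92 = (6 - 9) - 92 = -3 - 92 = -95)
-9787 - T(L(-3, l(3, -4))) = -9787 - 1*(-95) = -9787 + 95 = -9692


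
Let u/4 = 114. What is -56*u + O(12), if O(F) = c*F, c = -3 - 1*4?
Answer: -25620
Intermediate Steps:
u = 456 (u = 4*114 = 456)
c = -7 (c = -3 - 4 = -7)
O(F) = -7*F
-56*u + O(12) = -56*456 - 7*12 = -25536 - 84 = -25620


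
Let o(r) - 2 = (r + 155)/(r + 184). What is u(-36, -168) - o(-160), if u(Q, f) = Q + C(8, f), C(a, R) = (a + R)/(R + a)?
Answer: -883/24 ≈ -36.792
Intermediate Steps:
C(a, R) = 1 (C(a, R) = (R + a)/(R + a) = 1)
u(Q, f) = 1 + Q (u(Q, f) = Q + 1 = 1 + Q)
o(r) = 2 + (155 + r)/(184 + r) (o(r) = 2 + (r + 155)/(r + 184) = 2 + (155 + r)/(184 + r))
u(-36, -168) - o(-160) = (1 - 36) - (523 + 3*(-160))/(184 - 160) = -35 - (523 - 480)/24 = -35 - 43/24 = -883/24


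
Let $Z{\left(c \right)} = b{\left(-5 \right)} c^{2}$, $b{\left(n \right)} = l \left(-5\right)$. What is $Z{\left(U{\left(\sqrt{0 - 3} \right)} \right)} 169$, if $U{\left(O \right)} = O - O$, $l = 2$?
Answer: $0$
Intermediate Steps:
$b{\left(n \right)} = -10$ ($b{\left(n \right)} = 2 \left(-5\right) = -10$)
$U{\left(O \right)} = 0$
$Z{\left(c \right)} = - 10 c^{2}$
$Z{\left(U{\left(\sqrt{0 - 3} \right)} \right)} 169 = - 10 \cdot 0^{2} \cdot 169 = \left(-10\right) 0 \cdot 169 = 0 \cdot 169 = 0$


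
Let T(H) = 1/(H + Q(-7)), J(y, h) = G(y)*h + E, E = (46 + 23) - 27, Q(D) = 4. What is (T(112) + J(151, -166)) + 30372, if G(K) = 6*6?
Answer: 2834809/116 ≈ 24438.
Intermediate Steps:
G(K) = 36
E = 42 (E = 69 - 27 = 42)
J(y, h) = 42 + 36*h (J(y, h) = 36*h + 42 = 42 + 36*h)
T(H) = 1/(4 + H) (T(H) = 1/(H + 4) = 1/(4 + H))
(T(112) + J(151, -166)) + 30372 = (1/(4 + 112) + (42 + 36*(-166))) + 30372 = (1/116 + (42 - 5976)) + 30372 = (1/116 - 5934) + 30372 = -688343/116 + 30372 = 2834809/116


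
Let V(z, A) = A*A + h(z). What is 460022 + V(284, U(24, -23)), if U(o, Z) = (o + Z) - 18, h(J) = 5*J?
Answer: 461731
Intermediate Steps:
U(o, Z) = -18 + Z + o (U(o, Z) = (Z + o) - 18 = -18 + Z + o)
V(z, A) = A**2 + 5*z (V(z, A) = A*A + 5*z = A**2 + 5*z)
460022 + V(284, U(24, -23)) = 460022 + ((-18 - 23 + 24)**2 + 5*284) = 460022 + ((-17)**2 + 1420) = 460022 + (289 + 1420) = 460022 + 1709 = 461731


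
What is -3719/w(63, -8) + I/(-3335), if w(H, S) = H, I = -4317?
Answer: -12130894/210105 ≈ -57.737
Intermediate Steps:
-3719/w(63, -8) + I/(-3335) = -3719/63 - 4317/(-3335) = -3719*1/63 - 4317*(-1/3335) = -3719/63 + 4317/3335 = -12130894/210105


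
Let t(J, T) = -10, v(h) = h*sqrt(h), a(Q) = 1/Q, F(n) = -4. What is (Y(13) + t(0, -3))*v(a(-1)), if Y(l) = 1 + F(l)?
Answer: 13*I ≈ 13.0*I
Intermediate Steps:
a(Q) = 1/Q
v(h) = h**(3/2)
Y(l) = -3 (Y(l) = 1 - 4 = -3)
(Y(13) + t(0, -3))*v(a(-1)) = (-3 - 10)*(1/(-1))**(3/2) = -(-13)*I = 13*I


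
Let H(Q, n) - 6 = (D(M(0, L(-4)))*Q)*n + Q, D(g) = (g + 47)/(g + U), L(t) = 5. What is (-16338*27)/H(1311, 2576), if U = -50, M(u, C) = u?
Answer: 1225350/8814419 ≈ 0.13902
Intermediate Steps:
D(g) = (47 + g)/(-50 + g) (D(g) = (g + 47)/(g - 50) = (47 + g)/(-50 + g))
H(Q, n) = 6 + Q - 47*Q*n/50 (H(Q, n) = 6 + ((((47 + 0)/(-50 + 0))*Q)*n + Q) = 6 + (((47/(-50))*Q)*n + Q) = 6 + (((-1/50*47)*Q)*n + Q) = 6 + ((-47*Q/50)*n + Q) = 6 + (-47*Q*n/50 + Q) = 6 + (Q - 47*Q*n/50) = 6 + Q - 47*Q*n/50)
(-16338*27)/H(1311, 2576) = (-16338*27)/(6 + 1311 - 47/50*1311*2576) = -441126/(6 + 1311 - 79362696/25) = -441126/(-79329771/25) = -441126*(-25/79329771) = 1225350/8814419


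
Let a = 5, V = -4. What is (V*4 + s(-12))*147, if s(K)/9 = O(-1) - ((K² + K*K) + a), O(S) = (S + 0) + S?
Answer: -392637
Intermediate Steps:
O(S) = 2*S (O(S) = S + S = 2*S)
s(K) = -63 - 18*K² (s(K) = 9*(2*(-1) - ((K² + K*K) + 5)) = 9*(-2 - ((K² + K²) + 5)) = 9*(-2 - (2*K² + 5)) = 9*(-2 - (5 + 2*K²)) = 9*(-2 + (-5 - 2*K²)) = 9*(-7 - 2*K²) = -63 - 18*K²)
(V*4 + s(-12))*147 = (-4*4 + (-63 - 18*(-12)²))*147 = (-16 + (-63 - 18*144))*147 = (-16 + (-63 - 2592))*147 = (-16 - 2655)*147 = -2671*147 = -392637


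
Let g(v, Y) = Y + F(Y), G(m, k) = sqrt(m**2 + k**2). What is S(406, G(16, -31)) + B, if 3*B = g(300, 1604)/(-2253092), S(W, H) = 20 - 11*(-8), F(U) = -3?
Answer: 730000207/6759276 ≈ 108.00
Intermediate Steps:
G(m, k) = sqrt(k**2 + m**2)
g(v, Y) = -3 + Y (g(v, Y) = Y - 3 = -3 + Y)
S(W, H) = 108 (S(W, H) = 20 + 88 = 108)
B = -1601/6759276 (B = ((-3 + 1604)/(-2253092))/3 = (1601*(-1/2253092))/3 = (1/3)*(-1601/2253092) = -1601/6759276 ≈ -0.00023686)
S(406, G(16, -31)) + B = 108 - 1601/6759276 = 730000207/6759276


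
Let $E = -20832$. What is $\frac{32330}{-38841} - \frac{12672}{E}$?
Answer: $- \frac{1888598}{8428497} \approx -0.22407$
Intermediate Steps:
$\frac{32330}{-38841} - \frac{12672}{E} = \frac{32330}{-38841} - \frac{12672}{-20832} = 32330 \left(- \frac{1}{38841}\right) - - \frac{132}{217} = - \frac{32330}{38841} + \frac{132}{217} = - \frac{1888598}{8428497}$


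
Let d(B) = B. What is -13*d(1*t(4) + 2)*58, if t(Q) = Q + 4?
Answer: -7540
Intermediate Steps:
t(Q) = 4 + Q
-13*d(1*t(4) + 2)*58 = -13*(1*(4 + 4) + 2)*58 = -13*(1*8 + 2)*58 = -13*(8 + 2)*58 = -13*10*58 = -130*58 = -1*7540 = -7540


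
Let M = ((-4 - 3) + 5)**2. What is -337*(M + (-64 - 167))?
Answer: 76499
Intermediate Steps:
M = 4 (M = (-7 + 5)**2 = (-2)**2 = 4)
-337*(M + (-64 - 167)) = -337*(4 + (-64 - 167)) = -337*(4 - 231) = -337*(-227) = 76499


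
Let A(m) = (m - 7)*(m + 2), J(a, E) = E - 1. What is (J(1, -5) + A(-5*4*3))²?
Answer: 15054400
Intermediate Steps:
J(a, E) = -1 + E
A(m) = (-7 + m)*(2 + m)
(J(1, -5) + A(-5*4*3))² = ((-1 - 5) + (-14 + (-5*4*3)² - 5*(-5*4)*3))² = (-6 + (-14 + (-20*3)² - (-100)*3))² = (-6 + (-14 + (-60)² - 5*(-60)))² = (-6 + (-14 + 3600 + 300))² = (-6 + 3886)² = 3880² = 15054400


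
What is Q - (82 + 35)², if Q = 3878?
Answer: -9811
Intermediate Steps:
Q - (82 + 35)² = 3878 - (82 + 35)² = 3878 - 1*117² = 3878 - 1*13689 = 3878 - 13689 = -9811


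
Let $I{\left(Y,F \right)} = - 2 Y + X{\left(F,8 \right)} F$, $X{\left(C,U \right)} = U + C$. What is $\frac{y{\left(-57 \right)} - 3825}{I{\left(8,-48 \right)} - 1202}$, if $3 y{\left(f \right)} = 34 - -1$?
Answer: $- \frac{440}{81} \approx -5.4321$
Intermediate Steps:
$y{\left(f \right)} = \frac{35}{3}$ ($y{\left(f \right)} = \frac{34 - -1}{3} = \frac{34 + 1}{3} = \frac{1}{3} \cdot 35 = \frac{35}{3}$)
$X{\left(C,U \right)} = C + U$
$I{\left(Y,F \right)} = - 2 Y + F \left(8 + F\right)$ ($I{\left(Y,F \right)} = - 2 Y + \left(F + 8\right) F = - 2 Y + \left(8 + F\right) F = - 2 Y + F \left(8 + F\right)$)
$\frac{y{\left(-57 \right)} - 3825}{I{\left(8,-48 \right)} - 1202} = \frac{\frac{35}{3} - 3825}{\left(\left(-2\right) 8 - 48 \left(8 - 48\right)\right) - 1202} = - \frac{11440}{3 \left(\left(-16 - -1920\right) - 1202\right)} = - \frac{11440}{3 \left(\left(-16 + 1920\right) - 1202\right)} = - \frac{11440}{3 \left(1904 - 1202\right)} = - \frac{11440}{3 \cdot 702} = \left(- \frac{11440}{3}\right) \frac{1}{702} = - \frac{440}{81}$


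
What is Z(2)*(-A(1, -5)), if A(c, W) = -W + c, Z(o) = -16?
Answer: 96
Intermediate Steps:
A(c, W) = c - W
Z(2)*(-A(1, -5)) = -(-16)*(1 - 1*(-5)) = -(-16)*(1 + 5) = -(-16)*6 = -16*(-6) = 96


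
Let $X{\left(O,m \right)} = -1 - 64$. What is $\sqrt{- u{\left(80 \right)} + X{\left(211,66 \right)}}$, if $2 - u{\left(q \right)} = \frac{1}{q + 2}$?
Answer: $\frac{i \sqrt{450426}}{82} \approx 8.1846 i$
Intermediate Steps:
$X{\left(O,m \right)} = -65$
$u{\left(q \right)} = 2 - \frac{1}{2 + q}$ ($u{\left(q \right)} = 2 - \frac{1}{q + 2} = 2 - \frac{1}{2 + q}$)
$\sqrt{- u{\left(80 \right)} + X{\left(211,66 \right)}} = \sqrt{- \frac{3 + 2 \cdot 80}{2 + 80} - 65} = \sqrt{- \frac{3 + 160}{82} - 65} = \sqrt{- \frac{163}{82} - 65} = \sqrt{- \frac{5493}{82}} = \frac{i \sqrt{450426}}{82}$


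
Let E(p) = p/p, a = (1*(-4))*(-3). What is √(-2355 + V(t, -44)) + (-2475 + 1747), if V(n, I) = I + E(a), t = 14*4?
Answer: -728 + I*√2398 ≈ -728.0 + 48.969*I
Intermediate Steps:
a = 12 (a = -4*(-3) = 12)
E(p) = 1
t = 56
V(n, I) = 1 + I (V(n, I) = I + 1 = 1 + I)
√(-2355 + V(t, -44)) + (-2475 + 1747) = √(-2355 + (1 - 44)) + (-2475 + 1747) = √(-2355 - 43) - 728 = √(-2398) - 728 = I*√2398 - 728 = -728 + I*√2398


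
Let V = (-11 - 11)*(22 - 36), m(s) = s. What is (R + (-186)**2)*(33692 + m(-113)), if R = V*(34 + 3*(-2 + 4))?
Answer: 1575392364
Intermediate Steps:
V = 308 (V = -22*(-14) = 308)
R = 12320 (R = 308*(34 + 3*(-2 + 4)) = 308*(34 + 3*2) = 308*(34 + 6) = 308*40 = 12320)
(R + (-186)**2)*(33692 + m(-113)) = (12320 + (-186)**2)*(33692 - 113) = (12320 + 34596)*33579 = 46916*33579 = 1575392364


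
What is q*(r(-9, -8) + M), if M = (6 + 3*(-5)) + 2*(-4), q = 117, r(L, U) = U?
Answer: -2925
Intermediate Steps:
M = -17 (M = (6 - 15) - 8 = -9 - 8 = -17)
q*(r(-9, -8) + M) = 117*(-8 - 17) = 117*(-25) = -2925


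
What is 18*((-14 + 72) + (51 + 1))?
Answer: 1980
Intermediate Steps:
18*((-14 + 72) + (51 + 1)) = 18*(58 + 52) = 18*110 = 1980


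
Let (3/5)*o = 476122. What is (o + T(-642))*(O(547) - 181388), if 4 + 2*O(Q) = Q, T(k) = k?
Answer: -430818920686/3 ≈ -1.4361e+11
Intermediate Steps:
o = 2380610/3 (o = (5/3)*476122 = 2380610/3 ≈ 7.9354e+5)
O(Q) = -2 + Q/2
(o + T(-642))*(O(547) - 181388) = (2380610/3 - 642)*((-2 + (1/2)*547) - 181388) = 2378684*((-2 + 547/2) - 181388)/3 = 2378684*(543/2 - 181388)/3 = (2378684/3)*(-362233/2) = -430818920686/3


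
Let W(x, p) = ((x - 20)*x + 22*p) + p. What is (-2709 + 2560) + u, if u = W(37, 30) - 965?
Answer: 205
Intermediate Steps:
W(x, p) = 23*p + x*(-20 + x) (W(x, p) = ((-20 + x)*x + 22*p) + p = (x*(-20 + x) + 22*p) + p = (22*p + x*(-20 + x)) + p = 23*p + x*(-20 + x))
u = 354 (u = (37² - 20*37 + 23*30) - 965 = (1369 - 740 + 690) - 965 = 1319 - 965 = 354)
(-2709 + 2560) + u = (-2709 + 2560) + 354 = -149 + 354 = 205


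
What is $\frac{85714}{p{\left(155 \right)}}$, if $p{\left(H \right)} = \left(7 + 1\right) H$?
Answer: $\frac{42857}{620} \approx 69.124$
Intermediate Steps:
$p{\left(H \right)} = 8 H$
$\frac{85714}{p{\left(155 \right)}} = \frac{85714}{8 \cdot 155} = \frac{85714}{1240} = 85714 \cdot \frac{1}{1240} = \frac{42857}{620}$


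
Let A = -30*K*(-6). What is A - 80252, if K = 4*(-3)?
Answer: -82412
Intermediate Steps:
K = -12
A = -2160 (A = -30*(-12)*(-6) = 360*(-6) = -2160)
A - 80252 = -2160 - 80252 = -82412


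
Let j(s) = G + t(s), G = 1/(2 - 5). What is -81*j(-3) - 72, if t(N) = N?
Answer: 198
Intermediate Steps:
G = -1/3 (G = 1/(-3) = -1/3 ≈ -0.33333)
j(s) = -1/3 + s
-81*j(-3) - 72 = -81*(-1/3 - 3) - 72 = -81*(-10/3) - 72 = 270 - 72 = 198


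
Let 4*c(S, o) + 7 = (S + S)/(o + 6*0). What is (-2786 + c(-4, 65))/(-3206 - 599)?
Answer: 724823/989300 ≈ 0.73266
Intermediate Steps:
c(S, o) = -7/4 + S/(2*o) (c(S, o) = -7/4 + ((S + S)/(o + 6*0))/4 = -7/4 + ((2*S)/(o + 0))/4 = -7/4 + ((2*S)/o)/4 = -7/4 + (2*S/o)/4 = -7/4 + S/(2*o))
(-2786 + c(-4, 65))/(-3206 - 599) = (-2786 + (-7/4 + (½)*(-4)/65))/(-3206 - 599) = (-2786 + (-7/4 + (½)*(-4)*(1/65)))/(-3805) = (-2786 + (-7/4 - 2/65))*(-1/3805) = (-2786 - 463/260)*(-1/3805) = -724823/260*(-1/3805) = 724823/989300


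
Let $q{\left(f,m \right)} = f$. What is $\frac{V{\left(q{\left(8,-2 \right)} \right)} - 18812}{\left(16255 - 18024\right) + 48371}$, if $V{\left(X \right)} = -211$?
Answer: $- \frac{6341}{15534} \approx -0.4082$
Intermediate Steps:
$\frac{V{\left(q{\left(8,-2 \right)} \right)} - 18812}{\left(16255 - 18024\right) + 48371} = \frac{-211 - 18812}{\left(16255 - 18024\right) + 48371} = - \frac{19023}{\left(16255 - 18024\right) + 48371} = - \frac{19023}{-1769 + 48371} = - \frac{19023}{46602} = \left(-19023\right) \frac{1}{46602} = - \frac{6341}{15534}$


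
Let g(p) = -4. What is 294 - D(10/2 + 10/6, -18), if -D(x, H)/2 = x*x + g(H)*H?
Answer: 4742/9 ≈ 526.89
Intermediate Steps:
D(x, H) = -2*x**2 + 8*H (D(x, H) = -2*(x*x - 4*H) = -2*(x**2 - 4*H) = -2*x**2 + 8*H)
294 - D(10/2 + 10/6, -18) = 294 - (-2*(10/2 + 10/6)**2 + 8*(-18)) = 294 - (-2*(10*(1/2) + 10*(1/6))**2 - 144) = 294 - (-2*(5 + 5/3)**2 - 144) = 294 - (-2*(20/3)**2 - 144) = 294 - (-2*400/9 - 144) = 294 - (-800/9 - 144) = 294 - 1*(-2096/9) = 294 + 2096/9 = 4742/9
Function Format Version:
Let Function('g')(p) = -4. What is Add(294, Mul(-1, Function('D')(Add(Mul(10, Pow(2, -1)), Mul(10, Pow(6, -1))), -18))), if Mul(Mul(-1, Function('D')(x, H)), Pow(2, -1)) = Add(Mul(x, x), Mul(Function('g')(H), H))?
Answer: Rational(4742, 9) ≈ 526.89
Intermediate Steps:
Function('D')(x, H) = Add(Mul(-2, Pow(x, 2)), Mul(8, H)) (Function('D')(x, H) = Mul(-2, Add(Mul(x, x), Mul(-4, H))) = Mul(-2, Add(Pow(x, 2), Mul(-4, H))) = Add(Mul(-2, Pow(x, 2)), Mul(8, H)))
Add(294, Mul(-1, Function('D')(Add(Mul(10, Pow(2, -1)), Mul(10, Pow(6, -1))), -18))) = Add(294, Mul(-1, Add(Mul(-2, Pow(Add(Mul(10, Pow(2, -1)), Mul(10, Pow(6, -1))), 2)), Mul(8, -18)))) = Add(294, Mul(-1, Add(Mul(-2, Pow(Add(Mul(10, Rational(1, 2)), Mul(10, Rational(1, 6))), 2)), -144))) = Add(294, Mul(-1, Add(Mul(-2, Pow(Add(5, Rational(5, 3)), 2)), -144))) = Add(294, Mul(-1, Add(Mul(-2, Pow(Rational(20, 3), 2)), -144))) = Add(294, Mul(-1, Add(Mul(-2, Rational(400, 9)), -144))) = Add(294, Mul(-1, Add(Rational(-800, 9), -144))) = Add(294, Mul(-1, Rational(-2096, 9))) = Add(294, Rational(2096, 9)) = Rational(4742, 9)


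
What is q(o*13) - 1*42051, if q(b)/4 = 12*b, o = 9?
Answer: -36435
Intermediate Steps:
q(b) = 48*b (q(b) = 4*(12*b) = 48*b)
q(o*13) - 1*42051 = 48*(9*13) - 1*42051 = 48*117 - 42051 = 5616 - 42051 = -36435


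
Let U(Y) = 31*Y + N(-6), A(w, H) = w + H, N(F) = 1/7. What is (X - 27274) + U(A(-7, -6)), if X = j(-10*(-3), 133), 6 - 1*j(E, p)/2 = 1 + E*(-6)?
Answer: -191148/7 ≈ -27307.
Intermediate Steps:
N(F) = ⅐
j(E, p) = 10 + 12*E (j(E, p) = 12 - 2*(1 + E*(-6)) = 12 - 2*(1 - 6*E) = 12 + (-2 + 12*E) = 10 + 12*E)
A(w, H) = H + w
X = 370 (X = 10 + 12*(-10*(-3)) = 10 + 12*30 = 10 + 360 = 370)
U(Y) = ⅐ + 31*Y (U(Y) = 31*Y + ⅐ = ⅐ + 31*Y)
(X - 27274) + U(A(-7, -6)) = (370 - 27274) + (⅐ + 31*(-6 - 7)) = -26904 + (⅐ + 31*(-13)) = -26904 + (⅐ - 403) = -26904 - 2820/7 = -191148/7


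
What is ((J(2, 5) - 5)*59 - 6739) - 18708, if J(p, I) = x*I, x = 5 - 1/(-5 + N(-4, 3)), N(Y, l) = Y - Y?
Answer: -24208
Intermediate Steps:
N(Y, l) = 0
x = 26/5 (x = 5 - 1/(-5 + 0) = 5 - 1/(-5) = 5 - 1*(-⅕) = 5 + ⅕ = 26/5 ≈ 5.2000)
J(p, I) = 26*I/5
((J(2, 5) - 5)*59 - 6739) - 18708 = (((26/5)*5 - 5)*59 - 6739) - 18708 = ((26 - 5)*59 - 6739) - 18708 = (21*59 - 6739) - 18708 = (1239 - 6739) - 18708 = -5500 - 18708 = -24208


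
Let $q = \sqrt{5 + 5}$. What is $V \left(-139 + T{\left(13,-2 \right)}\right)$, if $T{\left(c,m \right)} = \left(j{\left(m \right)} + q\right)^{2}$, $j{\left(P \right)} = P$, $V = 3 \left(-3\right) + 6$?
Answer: $375 + 12 \sqrt{10} \approx 412.95$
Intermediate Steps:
$q = \sqrt{10} \approx 3.1623$
$V = -3$ ($V = -9 + 6 = -3$)
$T{\left(c,m \right)} = \left(m + \sqrt{10}\right)^{2}$
$V \left(-139 + T{\left(13,-2 \right)}\right) = - 3 \left(-139 + \left(-2 + \sqrt{10}\right)^{2}\right) = 417 - 3 \left(-2 + \sqrt{10}\right)^{2}$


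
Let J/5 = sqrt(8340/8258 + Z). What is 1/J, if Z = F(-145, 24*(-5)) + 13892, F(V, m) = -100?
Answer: sqrt(235152074602)/284756690 ≈ 0.0017029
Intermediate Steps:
Z = 13792 (Z = -100 + 13892 = 13792)
J = 5*sqrt(235152074602)/4129 (J = 5*sqrt(8340/8258 + 13792) = 5*sqrt(8340*(1/8258) + 13792) = 5*sqrt(4170/4129 + 13792) = 5*sqrt(56951338/4129) = 5*(sqrt(235152074602)/4129) = 5*sqrt(235152074602)/4129 ≈ 587.22)
1/J = 1/(5*sqrt(235152074602)/4129) = sqrt(235152074602)/284756690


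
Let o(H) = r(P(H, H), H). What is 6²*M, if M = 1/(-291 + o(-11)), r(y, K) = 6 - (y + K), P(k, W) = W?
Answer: -36/263 ≈ -0.13688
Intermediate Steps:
r(y, K) = 6 - K - y (r(y, K) = 6 - (K + y) = 6 + (-K - y) = 6 - K - y)
o(H) = 6 - 2*H (o(H) = 6 - H - H = 6 - 2*H)
M = -1/263 (M = 1/(-291 + (6 - 2*(-11))) = 1/(-291 + (6 + 22)) = 1/(-291 + 28) = 1/(-263) = -1/263 ≈ -0.0038023)
6²*M = 6²*(-1/263) = 36*(-1/263) = -36/263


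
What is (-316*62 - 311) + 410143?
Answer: 390240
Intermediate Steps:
(-316*62 - 311) + 410143 = (-19592 - 311) + 410143 = -19903 + 410143 = 390240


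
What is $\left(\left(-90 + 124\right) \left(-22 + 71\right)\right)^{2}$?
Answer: $2775556$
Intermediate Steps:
$\left(\left(-90 + 124\right) \left(-22 + 71\right)\right)^{2} = \left(34 \cdot 49\right)^{2} = 1666^{2} = 2775556$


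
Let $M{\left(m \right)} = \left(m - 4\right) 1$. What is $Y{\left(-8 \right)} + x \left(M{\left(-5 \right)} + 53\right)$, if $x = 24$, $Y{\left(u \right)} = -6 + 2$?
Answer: $1052$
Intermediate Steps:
$Y{\left(u \right)} = -4$
$M{\left(m \right)} = -4 + m$ ($M{\left(m \right)} = \left(-4 + m\right) 1 = -4 + m$)
$Y{\left(-8 \right)} + x \left(M{\left(-5 \right)} + 53\right) = -4 + 24 \left(\left(-4 - 5\right) + 53\right) = -4 + 24 \left(-9 + 53\right) = -4 + 24 \cdot 44 = -4 + 1056 = 1052$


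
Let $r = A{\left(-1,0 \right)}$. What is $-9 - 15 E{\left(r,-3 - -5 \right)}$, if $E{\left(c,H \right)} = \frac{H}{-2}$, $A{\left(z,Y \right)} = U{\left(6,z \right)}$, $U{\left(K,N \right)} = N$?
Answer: $6$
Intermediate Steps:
$A{\left(z,Y \right)} = z$
$r = -1$
$E{\left(c,H \right)} = - \frac{H}{2}$ ($E{\left(c,H \right)} = H \left(- \frac{1}{2}\right) = - \frac{H}{2}$)
$-9 - 15 E{\left(r,-3 - -5 \right)} = -9 - 15 \left(- \frac{-3 - -5}{2}\right) = -9 - 15 \left(- \frac{-3 + 5}{2}\right) = -9 - 15 \left(\left(- \frac{1}{2}\right) 2\right) = -9 - -15 = -9 + 15 = 6$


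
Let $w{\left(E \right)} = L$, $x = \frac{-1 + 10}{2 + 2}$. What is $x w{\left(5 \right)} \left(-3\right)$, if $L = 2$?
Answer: $- \frac{27}{2} \approx -13.5$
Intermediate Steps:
$x = \frac{9}{4} \approx 2.25$
$w{\left(E \right)} = 2$
$x w{\left(5 \right)} \left(-3\right) = \frac{9}{4} \cdot 2 \left(-3\right) = \frac{9}{2} \left(-3\right) = - \frac{27}{2}$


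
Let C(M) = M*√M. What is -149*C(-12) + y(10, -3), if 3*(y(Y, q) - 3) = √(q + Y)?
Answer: 3 + √7/3 + 3576*I*√3 ≈ 3.8819 + 6193.8*I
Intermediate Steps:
C(M) = M^(3/2)
y(Y, q) = 3 + √(Y + q)/3 (y(Y, q) = 3 + √(q + Y)/3 = 3 + √(Y + q)/3)
-149*C(-12) + y(10, -3) = -(-3576)*I*√3 + (3 + √(10 - 3)/3) = -(-3576)*I*√3 + (3 + √7/3) = 3576*I*√3 + (3 + √7/3) = 3 + √7/3 + 3576*I*√3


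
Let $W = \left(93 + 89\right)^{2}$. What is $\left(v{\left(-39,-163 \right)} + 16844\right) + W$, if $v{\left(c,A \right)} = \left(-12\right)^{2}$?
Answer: $50112$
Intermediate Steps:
$v{\left(c,A \right)} = 144$
$W = 33124$ ($W = 182^{2} = 33124$)
$\left(v{\left(-39,-163 \right)} + 16844\right) + W = \left(144 + 16844\right) + 33124 = 16988 + 33124 = 50112$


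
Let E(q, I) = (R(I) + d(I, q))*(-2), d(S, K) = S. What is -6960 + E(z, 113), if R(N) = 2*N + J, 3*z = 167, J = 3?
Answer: -7644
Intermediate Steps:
z = 167/3 (z = (⅓)*167 = 167/3 ≈ 55.667)
R(N) = 3 + 2*N (R(N) = 2*N + 3 = 3 + 2*N)
E(q, I) = -6 - 6*I (E(q, I) = ((3 + 2*I) + I)*(-2) = (3 + 3*I)*(-2) = -6 - 6*I)
-6960 + E(z, 113) = -6960 + (-6 - 6*113) = -6960 + (-6 - 678) = -6960 - 684 = -7644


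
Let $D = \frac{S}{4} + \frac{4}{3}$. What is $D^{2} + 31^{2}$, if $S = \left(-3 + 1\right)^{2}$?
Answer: $\frac{8698}{9} \approx 966.44$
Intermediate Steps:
$S = 4$ ($S = \left(-2\right)^{2} = 4$)
$D = \frac{7}{3}$ ($D = \frac{4}{4} + \frac{4}{3} = 4 \cdot \frac{1}{4} + 4 \cdot \frac{1}{3} = 1 + \frac{4}{3} = \frac{7}{3} \approx 2.3333$)
$D^{2} + 31^{2} = \left(\frac{7}{3}\right)^{2} + 31^{2} = \frac{49}{9} + 961 = \frac{8698}{9}$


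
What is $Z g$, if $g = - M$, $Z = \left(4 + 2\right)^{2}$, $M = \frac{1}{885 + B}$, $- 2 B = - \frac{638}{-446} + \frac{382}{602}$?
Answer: $- \frac{805476}{19778183} \approx -0.040725$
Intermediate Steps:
$B = - \frac{69306}{67123}$ ($B = - \frac{- \frac{638}{-446} + \frac{382}{602}}{2} = - \frac{\left(-638\right) \left(- \frac{1}{446}\right) + 382 \cdot \frac{1}{602}}{2} = - \frac{\frac{319}{223} + \frac{191}{301}}{2} = \left(- \frac{1}{2}\right) \frac{138612}{67123} = - \frac{69306}{67123} \approx -1.0325$)
$M = \frac{67123}{59334549}$ ($M = \frac{1}{885 - \frac{69306}{67123}} = \frac{1}{\frac{59334549}{67123}} = \frac{67123}{59334549} \approx 0.0011313$)
$Z = 36$ ($Z = 6^{2} = 36$)
$g = - \frac{67123}{59334549}$ ($g = \left(-1\right) \frac{67123}{59334549} = - \frac{67123}{59334549} \approx -0.0011313$)
$Z g = 36 \left(- \frac{67123}{59334549}\right) = - \frac{805476}{19778183}$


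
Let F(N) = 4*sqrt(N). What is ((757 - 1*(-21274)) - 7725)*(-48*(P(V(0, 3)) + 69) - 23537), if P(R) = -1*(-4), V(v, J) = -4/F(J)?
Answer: -386848546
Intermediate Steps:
V(v, J) = -1/sqrt(J) (V(v, J) = -4*1/(4*sqrt(J)) = -1/sqrt(J))
P(R) = 4
((757 - 1*(-21274)) - 7725)*(-48*(P(V(0, 3)) + 69) - 23537) = ((757 - 1*(-21274)) - 7725)*(-48*(4 + 69) - 23537) = ((757 + 21274) - 7725)*(-48*73 - 23537) = (22031 - 7725)*(-3504 - 23537) = 14306*(-27041) = -386848546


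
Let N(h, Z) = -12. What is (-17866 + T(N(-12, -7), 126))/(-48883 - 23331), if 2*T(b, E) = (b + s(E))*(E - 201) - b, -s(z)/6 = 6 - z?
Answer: 22205/36107 ≈ 0.61498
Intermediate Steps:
s(z) = -36 + 6*z (s(z) = -6*(6 - z) = -36 + 6*z)
T(b, E) = -b/2 + (-201 + E)*(-36 + b + 6*E)/2 (T(b, E) = ((b + (-36 + 6*E))*(E - 201) - b)/2 = ((-36 + b + 6*E)*(-201 + E) - b)/2 = ((-201 + E)*(-36 + b + 6*E) - b)/2 = (-b + (-201 + E)*(-36 + b + 6*E))/2 = -b/2 + (-201 + E)*(-36 + b + 6*E)/2)
(-17866 + T(N(-12, -7), 126))/(-48883 - 23331) = (-17866 + (3618 - 621*126 - 101*(-12) + 3*126² + (½)*126*(-12)))/(-48883 - 23331) = (-17866 + (3618 - 78246 + 1212 + 3*15876 - 756))/(-72214) = (-17866 + (3618 - 78246 + 1212 + 47628 - 756))*(-1/72214) = (-17866 - 26544)*(-1/72214) = -44410*(-1/72214) = 22205/36107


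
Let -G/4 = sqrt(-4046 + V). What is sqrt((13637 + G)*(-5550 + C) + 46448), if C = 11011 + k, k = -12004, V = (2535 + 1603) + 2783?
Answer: sqrt(-89180443 + 130860*sqrt(115)) ≈ 9368.9*I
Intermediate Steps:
V = 6921 (V = 4138 + 2783 = 6921)
G = -20*sqrt(115) (G = -4*sqrt(-4046 + 6921) = -20*sqrt(115) ≈ -214.48)
C = -993 (C = 11011 - 12004 = -993)
sqrt((13637 + G)*(-5550 + C) + 46448) = sqrt((13637 - 20*sqrt(115))*(-5550 - 993) + 46448) = sqrt((13637 - 20*sqrt(115))*(-6543) + 46448) = sqrt((-89226891 + 130860*sqrt(115)) + 46448) = sqrt(-89180443 + 130860*sqrt(115))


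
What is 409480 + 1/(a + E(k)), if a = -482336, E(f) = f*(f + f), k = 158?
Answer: 177062427839/432408 ≈ 4.0948e+5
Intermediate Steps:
E(f) = 2*f² (E(f) = f*(2*f) = 2*f²)
409480 + 1/(a + E(k)) = 409480 + 1/(-482336 + 2*158²) = 409480 + 1/(-482336 + 2*24964) = 409480 + 1/(-482336 + 49928) = 409480 + 1/(-432408) = 409480 - 1/432408 = 177062427839/432408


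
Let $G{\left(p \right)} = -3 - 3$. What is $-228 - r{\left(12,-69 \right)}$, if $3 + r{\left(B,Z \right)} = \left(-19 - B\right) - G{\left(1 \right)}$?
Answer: $-200$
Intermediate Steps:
$G{\left(p \right)} = -6$
$r{\left(B,Z \right)} = -16 - B$ ($r{\left(B,Z \right)} = -3 - \left(13 + B\right) = -16 - B$)
$-228 - r{\left(12,-69 \right)} = -228 - \left(-16 - 12\right) = -228 - -28 = -228 + 28 = -200$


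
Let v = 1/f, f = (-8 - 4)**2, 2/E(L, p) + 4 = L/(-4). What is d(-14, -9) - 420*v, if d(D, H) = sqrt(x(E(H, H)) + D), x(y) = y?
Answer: -35/12 + I*sqrt(742)/7 ≈ -2.9167 + 3.8914*I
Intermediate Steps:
E(L, p) = 2/(-4 - L/4) (E(L, p) = 2/(-4 + L/(-4)) = 2/(-4 + L*(-1/4)) = 2/(-4 - L/4))
f = 144 (f = (-12)**2 = 144)
d(D, H) = sqrt(D - 8/(16 + H)) (d(D, H) = sqrt(-8/(16 + H) + D) = sqrt(D - 8/(16 + H)))
v = 1/144 ≈ 0.0069444
d(-14, -9) - 420*v = sqrt((-8 - 14*(16 - 9))/(16 - 9)) - 420*1/144 = sqrt((-8 - 14*7)/7) - 35/12 = sqrt((-8 - 98)/7) - 35/12 = sqrt((1/7)*(-106)) - 35/12 = sqrt(-106/7) - 35/12 = I*sqrt(742)/7 - 35/12 = -35/12 + I*sqrt(742)/7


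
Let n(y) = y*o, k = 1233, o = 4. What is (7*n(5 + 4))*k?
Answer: 310716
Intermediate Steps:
n(y) = 4*y (n(y) = y*4 = 4*y)
(7*n(5 + 4))*k = (7*(4*(5 + 4)))*1233 = (7*(4*9))*1233 = (7*36)*1233 = 252*1233 = 310716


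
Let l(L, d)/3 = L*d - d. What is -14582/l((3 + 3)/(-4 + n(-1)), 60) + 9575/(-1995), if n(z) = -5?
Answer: 873953/19950 ≈ 43.807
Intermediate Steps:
l(L, d) = -3*d + 3*L*d (l(L, d) = 3*(L*d - d) = 3*(-d + L*d) = -3*d + 3*L*d)
-14582/l((3 + 3)/(-4 + n(-1)), 60) + 9575/(-1995) = -14582*1/(180*(-1 + (3 + 3)/(-4 - 5))) + 9575/(-1995) = -14582*1/(180*(-1 + 6/(-9))) + 9575*(-1/1995) = -14582*1/(180*(-1 - ⅑*6)) - 1915/399 = -14582*1/(180*(-1 - ⅔)) - 1915/399 = -14582/(3*60*(-5/3)) - 1915/399 = -14582/(-300) - 1915/399 = -14582*(-1/300) - 1915/399 = 7291/150 - 1915/399 = 873953/19950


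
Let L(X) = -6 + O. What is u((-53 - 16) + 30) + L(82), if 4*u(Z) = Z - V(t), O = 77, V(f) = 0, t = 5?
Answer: 245/4 ≈ 61.250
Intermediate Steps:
L(X) = 71 (L(X) = -6 + 77 = 71)
u(Z) = Z/4 (u(Z) = (Z - 1*0)/4 = (Z + 0)/4 = Z/4)
u((-53 - 16) + 30) + L(82) = ((-53 - 16) + 30)/4 + 71 = (-69 + 30)/4 + 71 = (1/4)*(-39) + 71 = -39/4 + 71 = 245/4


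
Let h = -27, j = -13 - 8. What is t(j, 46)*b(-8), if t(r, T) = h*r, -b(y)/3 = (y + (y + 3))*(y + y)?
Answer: -353808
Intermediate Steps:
j = -21
b(y) = -6*y*(3 + 2*y) (b(y) = -3*(y + (y + 3))*(y + y) = -3*(y + (3 + y))*2*y = -3*(3 + 2*y)*2*y = -6*y*(3 + 2*y))
t(r, T) = -27*r
t(j, 46)*b(-8) = (-27*(-21))*(-6*(-8)*(3 + 2*(-8))) = 567*(-6*(-8)*(3 - 16)) = 567*(-6*(-8)*(-13)) = 567*(-624) = -353808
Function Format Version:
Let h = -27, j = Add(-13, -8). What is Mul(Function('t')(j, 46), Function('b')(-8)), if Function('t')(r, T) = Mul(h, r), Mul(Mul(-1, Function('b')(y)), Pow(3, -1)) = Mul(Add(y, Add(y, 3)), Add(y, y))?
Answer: -353808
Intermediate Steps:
j = -21
Function('b')(y) = Mul(-6, y, Add(3, Mul(2, y))) (Function('b')(y) = Mul(-3, Mul(Add(y, Add(y, 3)), Add(y, y))) = Mul(-3, Mul(Add(y, Add(3, y)), Mul(2, y))) = Mul(-3, Mul(Add(3, Mul(2, y)), Mul(2, y))) = Mul(-3, Mul(2, y, Add(3, Mul(2, y)))) = Mul(-6, y, Add(3, Mul(2, y))))
Function('t')(r, T) = Mul(-27, r)
Mul(Function('t')(j, 46), Function('b')(-8)) = Mul(Mul(-27, -21), Mul(-6, -8, Add(3, Mul(2, -8)))) = Mul(567, Mul(-6, -8, Add(3, -16))) = Mul(567, Mul(-6, -8, -13)) = Mul(567, -624) = -353808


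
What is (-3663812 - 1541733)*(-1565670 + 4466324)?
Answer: -15099484926430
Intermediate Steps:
(-3663812 - 1541733)*(-1565670 + 4466324) = -5205545*2900654 = -15099484926430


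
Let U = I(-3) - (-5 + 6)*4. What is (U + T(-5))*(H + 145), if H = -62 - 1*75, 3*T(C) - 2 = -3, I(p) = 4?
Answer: -8/3 ≈ -2.6667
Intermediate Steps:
T(C) = -1/3 (T(C) = 2/3 + (1/3)*(-3) = 2/3 - 1 = -1/3)
U = 0 (U = 4 - (-5 + 6)*4 = 4 - 4 = 0)
H = -137 (H = -62 - 75 = -137)
(U + T(-5))*(H + 145) = (0 - 1/3)*(-137 + 145) = -1/3*8 = -8/3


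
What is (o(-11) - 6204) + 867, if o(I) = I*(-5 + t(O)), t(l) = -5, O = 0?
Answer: -5227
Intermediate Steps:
o(I) = -10*I (o(I) = I*(-5 - 5) = I*(-10) = -10*I)
(o(-11) - 6204) + 867 = (-10*(-11) - 6204) + 867 = (110 - 6204) + 867 = -6094 + 867 = -5227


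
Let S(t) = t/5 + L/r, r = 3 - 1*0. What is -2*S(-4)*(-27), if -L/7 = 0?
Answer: -216/5 ≈ -43.200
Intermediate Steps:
L = 0 (L = -7*0 = 0)
r = 3 (r = 3 + 0 = 3)
S(t) = t/5 (S(t) = t/5 + 0/3 = t*(⅕) + 0*(⅓) = t/5 + 0 = t/5)
-2*S(-4)*(-27) = -2*(-4)/5*(-27) = -2*(-⅘)*(-27) = (8/5)*(-27) = -216/5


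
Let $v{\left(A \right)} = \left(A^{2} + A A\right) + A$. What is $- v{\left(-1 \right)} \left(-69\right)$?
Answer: $69$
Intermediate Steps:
$v{\left(A \right)} = A + 2 A^{2}$ ($v{\left(A \right)} = \left(A^{2} + A^{2}\right) + A = 2 A^{2} + A = A + 2 A^{2}$)
$- v{\left(-1 \right)} \left(-69\right) = - - (1 + 2 \left(-1\right)) \left(-69\right) = - - (1 - 2) \left(-69\right) = - \left(-1\right) \left(-1\right) \left(-69\right) = - 1 \left(-69\right) = \left(-1\right) \left(-69\right) = 69$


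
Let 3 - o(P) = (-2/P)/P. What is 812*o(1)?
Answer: 4060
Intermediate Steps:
o(P) = 3 + 2/P² (o(P) = 3 - (-2/P)/P = 3 - (-2)/P² = 3 + 2/P²)
812*o(1) = 812*(3 + 2/1²) = 812*(3 + 2*1) = 812*(3 + 2) = 812*5 = 4060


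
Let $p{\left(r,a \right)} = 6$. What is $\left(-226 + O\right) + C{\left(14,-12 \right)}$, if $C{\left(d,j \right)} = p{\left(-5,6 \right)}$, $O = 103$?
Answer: $-117$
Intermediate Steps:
$C{\left(d,j \right)} = 6$
$\left(-226 + O\right) + C{\left(14,-12 \right)} = \left(-226 + 103\right) + 6 = -123 + 6 = -117$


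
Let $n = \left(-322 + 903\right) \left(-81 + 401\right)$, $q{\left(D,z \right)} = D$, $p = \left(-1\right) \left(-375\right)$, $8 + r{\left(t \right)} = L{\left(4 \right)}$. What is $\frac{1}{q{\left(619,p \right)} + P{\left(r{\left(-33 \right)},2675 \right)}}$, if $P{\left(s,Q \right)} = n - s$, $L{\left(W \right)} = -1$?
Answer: $\frac{1}{186548} \approx 5.3605 \cdot 10^{-6}$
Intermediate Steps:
$r{\left(t \right)} = -9$ ($r{\left(t \right)} = -8 - 1 = -9$)
$p = 375$
$n = 185920$ ($n = 581 \cdot 320 = 185920$)
$P{\left(s,Q \right)} = 185920 - s$
$\frac{1}{q{\left(619,p \right)} + P{\left(r{\left(-33 \right)},2675 \right)}} = \frac{1}{619 + \left(185920 - -9\right)} = \frac{1}{619 + \left(185920 + 9\right)} = \frac{1}{619 + 185929} = \frac{1}{186548}$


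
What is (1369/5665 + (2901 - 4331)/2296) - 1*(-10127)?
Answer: 65857655477/6503420 ≈ 10127.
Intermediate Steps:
(1369/5665 + (2901 - 4331)/2296) - 1*(-10127) = (1369*(1/5665) - 1430*1/2296) + 10127 = (1369/5665 - 715/1148) + 10127 = -2478863/6503420 + 10127 = 65857655477/6503420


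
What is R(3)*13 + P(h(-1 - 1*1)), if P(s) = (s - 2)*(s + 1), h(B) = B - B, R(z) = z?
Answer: 37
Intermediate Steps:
h(B) = 0
P(s) = (1 + s)*(-2 + s) (P(s) = (-2 + s)*(1 + s) = (1 + s)*(-2 + s))
R(3)*13 + P(h(-1 - 1*1)) = 3*13 + (-2 + 0² - 1*0) = 39 + (-2 + 0 + 0) = 39 - 2 = 37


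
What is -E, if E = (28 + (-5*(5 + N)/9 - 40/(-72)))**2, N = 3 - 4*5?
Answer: -100489/81 ≈ -1240.6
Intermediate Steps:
N = -17 (N = 3 - 20 = -17)
E = 100489/81 (E = (28 + (-5*(5 - 17)/9 - 40/(-72)))**2 = (28 + (-5*(-12)*(1/9) - 40*(-1/72)))**2 = (28 + (60*(1/9) + 5/9))**2 = (28 + (20/3 + 5/9))**2 = (28 + 65/9)**2 = (317/9)**2 = 100489/81 ≈ 1240.6)
-E = -1*100489/81 = -100489/81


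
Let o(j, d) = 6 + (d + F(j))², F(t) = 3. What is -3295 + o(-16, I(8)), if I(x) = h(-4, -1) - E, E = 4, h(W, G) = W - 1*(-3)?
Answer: -3285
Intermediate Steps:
h(W, G) = 3 + W (h(W, G) = W + 3 = 3 + W)
I(x) = -5 (I(x) = (3 - 4) - 1*4 = -1 - 4 = -5)
o(j, d) = 6 + (3 + d)² (o(j, d) = 6 + (d + 3)² = 6 + (3 + d)²)
-3295 + o(-16, I(8)) = -3295 + (6 + (3 - 5)²) = -3295 + (6 + (-2)²) = -3295 + (6 + 4) = -3295 + 10 = -3285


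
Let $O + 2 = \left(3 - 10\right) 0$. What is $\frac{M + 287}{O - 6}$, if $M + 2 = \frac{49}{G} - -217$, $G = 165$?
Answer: $- \frac{82879}{1320} \approx -62.787$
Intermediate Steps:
$M = \frac{35524}{165}$ ($M = -2 + \left(\frac{49}{165} - -217\right) = -2 + \left(49 \cdot \frac{1}{165} + 217\right) = -2 + \left(\frac{49}{165} + 217\right) = -2 + \frac{35854}{165} = \frac{35524}{165} \approx 215.3$)
$O = -2$ ($O = -2 + \left(3 - 10\right) 0 = -2 - 0 = -2 + 0 = -2$)
$\frac{M + 287}{O - 6} = \frac{\frac{35524}{165} + 287}{-2 - 6} = \frac{82879}{165 \left(-8\right)} = \frac{82879}{165} \left(- \frac{1}{8}\right) = - \frac{82879}{1320}$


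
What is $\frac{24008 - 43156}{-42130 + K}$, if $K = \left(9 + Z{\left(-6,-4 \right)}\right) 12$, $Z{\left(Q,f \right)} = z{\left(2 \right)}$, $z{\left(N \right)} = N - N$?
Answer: $\frac{9574}{21011} \approx 0.45567$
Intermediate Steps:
$z{\left(N \right)} = 0$
$Z{\left(Q,f \right)} = 0$
$K = 108$ ($K = \left(9 + 0\right) 12 = 9 \cdot 12 = 108$)
$\frac{24008 - 43156}{-42130 + K} = \frac{24008 - 43156}{-42130 + 108} = - \frac{19148}{-42022} = \left(-19148\right) \left(- \frac{1}{42022}\right) = \frac{9574}{21011}$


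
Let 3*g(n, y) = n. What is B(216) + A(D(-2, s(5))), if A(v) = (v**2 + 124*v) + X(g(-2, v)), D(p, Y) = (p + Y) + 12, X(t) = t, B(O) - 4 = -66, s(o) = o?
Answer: 6067/3 ≈ 2022.3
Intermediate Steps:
g(n, y) = n/3
B(O) = -62 (B(O) = 4 - 66 = -62)
D(p, Y) = 12 + Y + p (D(p, Y) = (Y + p) + 12 = 12 + Y + p)
A(v) = -2/3 + v**2 + 124*v (A(v) = (v**2 + 124*v) + (1/3)*(-2) = (v**2 + 124*v) - 2/3 = -2/3 + v**2 + 124*v)
B(216) + A(D(-2, s(5))) = -62 + (-2/3 + (12 + 5 - 2)**2 + 124*(12 + 5 - 2)) = -62 + (-2/3 + 15**2 + 124*15) = -62 + (-2/3 + 225 + 1860) = -62 + 6253/3 = 6067/3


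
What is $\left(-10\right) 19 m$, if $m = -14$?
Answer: $2660$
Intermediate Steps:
$\left(-10\right) 19 m = \left(-10\right) 19 \left(-14\right) = \left(-190\right) \left(-14\right) = 2660$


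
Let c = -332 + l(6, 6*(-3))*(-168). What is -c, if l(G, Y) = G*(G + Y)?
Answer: -11764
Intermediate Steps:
c = 11764 (c = -332 + (6*(6 + 6*(-3)))*(-168) = -332 + (6*(6 - 18))*(-168) = -332 + (6*(-12))*(-168) = -332 - 72*(-168) = -332 + 12096 = 11764)
-c = -1*11764 = -11764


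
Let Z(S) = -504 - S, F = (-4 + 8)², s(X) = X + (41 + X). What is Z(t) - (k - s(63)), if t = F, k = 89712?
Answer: -90065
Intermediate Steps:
s(X) = 41 + 2*X
F = 16 (F = 4² = 16)
t = 16
Z(t) - (k - s(63)) = (-504 - 1*16) - (89712 - (41 + 2*63)) = (-504 - 16) - (89712 - (41 + 126)) = -520 - (89712 - 1*167) = -520 - (89712 - 167) = -520 - 1*89545 = -520 - 89545 = -90065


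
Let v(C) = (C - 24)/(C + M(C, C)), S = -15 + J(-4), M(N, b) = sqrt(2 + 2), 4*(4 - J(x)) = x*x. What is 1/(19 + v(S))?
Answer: 1/22 ≈ 0.045455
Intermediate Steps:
J(x) = 4 - x**2/4 (J(x) = 4 - x*x/4 = 4 - x**2/4)
M(N, b) = 2 (M(N, b) = sqrt(4) = 2)
S = -15 (S = -15 + (4 - 1/4*(-4)**2) = -15 + (4 - 1/4*16) = -15 + (4 - 4) = -15 + 0 = -15)
v(C) = (-24 + C)/(2 + C) (v(C) = (C - 24)/(C + 2) = (-24 + C)/(2 + C))
1/(19 + v(S)) = 1/(19 + (-24 - 15)/(2 - 15)) = 1/(19 - 39/(-13)) = 1/(19 - 1/13*(-39)) = 1/(19 + 3) = 1/22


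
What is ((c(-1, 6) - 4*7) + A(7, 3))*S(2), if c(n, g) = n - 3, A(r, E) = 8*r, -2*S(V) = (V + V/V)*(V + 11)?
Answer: -468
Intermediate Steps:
S(V) = -(1 + V)*(11 + V)/2 (S(V) = -(V + V/V)*(V + 11)/2 = -(V + 1)*(11 + V)/2 = -(1 + V)*(11 + V)/2)
c(n, g) = -3 + n
((c(-1, 6) - 4*7) + A(7, 3))*S(2) = (((-3 - 1) - 4*7) + 8*7)*(-11/2 - 6*2 - ½*2²) = ((-4 - 28) + 56)*(-11/2 - 12 - ½*4) = (-32 + 56)*(-11/2 - 12 - 2) = 24*(-39/2) = -468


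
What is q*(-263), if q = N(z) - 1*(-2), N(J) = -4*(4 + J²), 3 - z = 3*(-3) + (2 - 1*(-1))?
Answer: 88894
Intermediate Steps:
z = 9 (z = 3 - (3*(-3) + (2 - 1*(-1))) = 3 - (-9 + (2 + 1)) = 3 - (-9 + 3) = 3 - 1*(-6) = 3 + 6 = 9)
N(J) = -16 - 4*J²
q = -338 (q = (-16 - 4*9²) - 1*(-2) = (-16 - 4*81) + 2 = (-16 - 324) + 2 = -340 + 2 = -338)
q*(-263) = -338*(-263) = 88894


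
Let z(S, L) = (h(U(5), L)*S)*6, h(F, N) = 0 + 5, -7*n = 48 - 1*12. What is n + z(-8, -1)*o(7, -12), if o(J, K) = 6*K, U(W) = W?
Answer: 120924/7 ≈ 17275.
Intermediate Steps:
n = -36/7 (n = -(48 - 1*12)/7 = -(48 - 12)/7 = -1/7*36 = -36/7 ≈ -5.1429)
h(F, N) = 5
z(S, L) = 30*S (z(S, L) = (5*S)*6 = 30*S)
n + z(-8, -1)*o(7, -12) = -36/7 + (30*(-8))*(6*(-12)) = -36/7 - 240*(-72) = -36/7 + 17280 = 120924/7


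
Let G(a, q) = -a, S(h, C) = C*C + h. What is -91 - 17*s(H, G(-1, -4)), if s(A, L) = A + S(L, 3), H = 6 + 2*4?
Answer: -499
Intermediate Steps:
S(h, C) = h + C² (S(h, C) = C² + h = h + C²)
H = 14 (H = 6 + 8 = 14)
s(A, L) = 9 + A + L (s(A, L) = A + (L + 3²) = A + (L + 9) = A + (9 + L) = 9 + A + L)
-91 - 17*s(H, G(-1, -4)) = -91 - 17*(9 + 14 - 1*(-1)) = -91 - 17*(9 + 14 + 1) = -91 - 17*24 = -91 - 408 = -499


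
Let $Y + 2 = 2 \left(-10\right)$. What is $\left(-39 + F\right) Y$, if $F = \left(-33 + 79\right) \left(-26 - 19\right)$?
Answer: $46398$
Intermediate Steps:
$F = -2070$ ($F = 46 \left(-45\right) = -2070$)
$Y = -22$ ($Y = -2 + 2 \left(-10\right) = -2 - 20 = -22$)
$\left(-39 + F\right) Y = \left(-39 - 2070\right) \left(-22\right) = \left(-2109\right) \left(-22\right) = 46398$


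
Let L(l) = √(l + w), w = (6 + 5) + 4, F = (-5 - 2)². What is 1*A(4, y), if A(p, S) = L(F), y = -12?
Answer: 8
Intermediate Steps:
F = 49 (F = (-7)² = 49)
w = 15 (w = 11 + 4 = 15)
L(l) = √(15 + l) (L(l) = √(l + 15) = √(15 + l))
A(p, S) = 8 (A(p, S) = √(15 + 49) = √64 = 8)
1*A(4, y) = 1*8 = 8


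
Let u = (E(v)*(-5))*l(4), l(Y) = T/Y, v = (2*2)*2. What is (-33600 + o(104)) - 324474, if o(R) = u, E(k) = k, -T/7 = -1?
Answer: -358144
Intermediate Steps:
T = 7 (T = -7*(-1) = 7)
v = 8 (v = 4*2 = 8)
l(Y) = 7/Y
u = -70 (u = (8*(-5))*(7/4) = -280/4 = -40*7/4 = -70)
o(R) = -70
(-33600 + o(104)) - 324474 = (-33600 - 70) - 324474 = -33670 - 324474 = -358144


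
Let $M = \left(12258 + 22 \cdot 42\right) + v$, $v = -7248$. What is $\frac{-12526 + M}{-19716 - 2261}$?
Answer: $\frac{6592}{21977} \approx 0.29995$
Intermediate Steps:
$M = 5934$ ($M = \left(12258 + 22 \cdot 42\right) - 7248 = \left(12258 + 924\right) - 7248 = 13182 - 7248 = 5934$)
$\frac{-12526 + M}{-19716 - 2261} = \frac{-12526 + 5934}{-19716 - 2261} = - \frac{6592}{-21977} = \left(-6592\right) \left(- \frac{1}{21977}\right) = \frac{6592}{21977}$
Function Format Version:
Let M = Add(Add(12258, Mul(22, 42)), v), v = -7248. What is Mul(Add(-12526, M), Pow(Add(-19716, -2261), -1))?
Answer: Rational(6592, 21977) ≈ 0.29995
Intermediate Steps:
M = 5934 (M = Add(Add(12258, Mul(22, 42)), -7248) = Add(Add(12258, 924), -7248) = Add(13182, -7248) = 5934)
Mul(Add(-12526, M), Pow(Add(-19716, -2261), -1)) = Mul(Add(-12526, 5934), Pow(Add(-19716, -2261), -1)) = Mul(-6592, Pow(-21977, -1)) = Mul(-6592, Rational(-1, 21977)) = Rational(6592, 21977)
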